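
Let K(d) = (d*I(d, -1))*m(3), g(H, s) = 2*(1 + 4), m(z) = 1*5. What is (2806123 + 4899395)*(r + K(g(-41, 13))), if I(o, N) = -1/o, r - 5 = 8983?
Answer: 69218668194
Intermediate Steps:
m(z) = 5
g(H, s) = 10 (g(H, s) = 2*5 = 10)
r = 8988 (r = 5 + 8983 = 8988)
K(d) = -5 (K(d) = (d*(-1/d))*5 = -1*5 = -5)
(2806123 + 4899395)*(r + K(g(-41, 13))) = (2806123 + 4899395)*(8988 - 5) = 7705518*8983 = 69218668194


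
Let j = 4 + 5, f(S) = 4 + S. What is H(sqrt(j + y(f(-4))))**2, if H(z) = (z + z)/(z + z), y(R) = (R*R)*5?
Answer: 1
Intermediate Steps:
y(R) = 5*R**2 (y(R) = R**2*5 = 5*R**2)
j = 9
H(z) = 1 (H(z) = (2*z)/((2*z)) = (2*z)*(1/(2*z)) = 1)
H(sqrt(j + y(f(-4))))**2 = 1**2 = 1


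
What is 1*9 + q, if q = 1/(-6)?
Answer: 53/6 ≈ 8.8333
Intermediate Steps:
q = -1/6 ≈ -0.16667
1*9 + q = 1*9 - 1/6 = 9 - 1/6 = 53/6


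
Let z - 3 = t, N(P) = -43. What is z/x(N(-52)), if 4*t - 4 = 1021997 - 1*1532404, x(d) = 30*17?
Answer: -30023/120 ≈ -250.19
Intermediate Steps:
x(d) = 510
t = -510403/4 (t = 1 + (1021997 - 1*1532404)/4 = 1 + (1021997 - 1532404)/4 = 1 + (1/4)*(-510407) = 1 - 510407/4 = -510403/4 ≈ -1.2760e+5)
z = -510391/4 (z = 3 - 510403/4 = -510391/4 ≈ -1.2760e+5)
z/x(N(-52)) = -510391/4/510 = -510391/4*1/510 = -30023/120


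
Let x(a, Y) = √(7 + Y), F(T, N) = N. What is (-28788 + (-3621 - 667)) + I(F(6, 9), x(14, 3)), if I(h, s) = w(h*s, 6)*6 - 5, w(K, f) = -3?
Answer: -33099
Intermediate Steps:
I(h, s) = -23 (I(h, s) = -3*6 - 5 = -18 - 5 = -23)
(-28788 + (-3621 - 667)) + I(F(6, 9), x(14, 3)) = (-28788 + (-3621 - 667)) - 23 = (-28788 - 4288) - 23 = -33076 - 23 = -33099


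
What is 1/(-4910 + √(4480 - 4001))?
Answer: -4910/24107621 - √479/24107621 ≈ -0.00020458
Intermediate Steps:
1/(-4910 + √(4480 - 4001)) = 1/(-4910 + √479)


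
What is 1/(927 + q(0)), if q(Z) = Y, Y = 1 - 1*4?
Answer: 1/924 ≈ 0.0010823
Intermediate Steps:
Y = -3 (Y = 1 - 4 = -3)
q(Z) = -3
1/(927 + q(0)) = 1/(927 - 3) = 1/924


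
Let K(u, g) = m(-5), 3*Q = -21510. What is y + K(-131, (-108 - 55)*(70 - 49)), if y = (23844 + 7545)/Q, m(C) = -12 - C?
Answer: -27193/2390 ≈ -11.378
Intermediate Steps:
Q = -7170 (Q = (⅓)*(-21510) = -7170)
K(u, g) = -7 (K(u, g) = -12 - 1*(-5) = -12 + 5 = -7)
y = -10463/2390 (y = (23844 + 7545)/(-7170) = 31389*(-1/7170) = -10463/2390 ≈ -4.3778)
y + K(-131, (-108 - 55)*(70 - 49)) = -10463/2390 - 7 = -27193/2390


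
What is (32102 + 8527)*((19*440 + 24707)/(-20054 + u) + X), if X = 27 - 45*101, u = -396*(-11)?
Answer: -2882896960899/15698 ≈ -1.8365e+8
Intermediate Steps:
u = 4356
X = -4518 (X = 27 - 4545 = -4518)
(32102 + 8527)*((19*440 + 24707)/(-20054 + u) + X) = (32102 + 8527)*((19*440 + 24707)/(-20054 + 4356) - 4518) = 40629*((8360 + 24707)/(-15698) - 4518) = 40629*(33067*(-1/15698) - 4518) = 40629*(-33067/15698 - 4518) = 40629*(-70956631/15698) = -2882896960899/15698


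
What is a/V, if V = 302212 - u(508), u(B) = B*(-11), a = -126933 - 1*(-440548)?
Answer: 62723/61560 ≈ 1.0189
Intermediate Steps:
a = 313615 (a = -126933 + 440548 = 313615)
u(B) = -11*B
V = 307800 (V = 302212 - (-11)*508 = 302212 - 1*(-5588) = 302212 + 5588 = 307800)
a/V = 313615/307800 = 313615*(1/307800) = 62723/61560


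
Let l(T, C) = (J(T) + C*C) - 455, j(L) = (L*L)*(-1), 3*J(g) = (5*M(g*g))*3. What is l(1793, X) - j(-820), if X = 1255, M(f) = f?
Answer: 18321215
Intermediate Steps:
J(g) = 5*g² (J(g) = ((5*(g*g))*3)/3 = ((5*g²)*3)/3 = (15*g²)/3 = 5*g²)
j(L) = -L² (j(L) = L²*(-1) = -L²)
l(T, C) = -455 + C² + 5*T² (l(T, C) = (5*T² + C*C) - 455 = (5*T² + C²) - 455 = (C² + 5*T²) - 455 = -455 + C² + 5*T²)
l(1793, X) - j(-820) = (-455 + 1255² + 5*1793²) - (-1)*(-820)² = (-455 + 1575025 + 5*3214849) - (-1)*672400 = (-455 + 1575025 + 16074245) - 1*(-672400) = 17648815 + 672400 = 18321215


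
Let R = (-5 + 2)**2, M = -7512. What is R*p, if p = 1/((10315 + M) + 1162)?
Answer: 9/3965 ≈ 0.0022699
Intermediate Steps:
R = 9 (R = (-3)**2 = 9)
p = 1/3965 (p = 1/((10315 - 7512) + 1162) = 1/(2803 + 1162) = 1/3965 ≈ 0.00025221)
R*p = 9*(1/3965) = 9/3965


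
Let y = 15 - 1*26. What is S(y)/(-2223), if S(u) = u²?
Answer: -121/2223 ≈ -0.054431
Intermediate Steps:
y = -11 (y = 15 - 26 = -11)
S(y)/(-2223) = (-11)²/(-2223) = 121*(-1/2223) = -121/2223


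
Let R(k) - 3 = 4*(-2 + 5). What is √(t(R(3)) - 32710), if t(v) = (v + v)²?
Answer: I*√31810 ≈ 178.35*I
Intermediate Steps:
R(k) = 15 (R(k) = 3 + 4*(-2 + 5) = 3 + 4*3 = 3 + 12 = 15)
t(v) = 4*v² (t(v) = (2*v)² = 4*v²)
√(t(R(3)) - 32710) = √(4*15² - 32710) = √(4*225 - 32710) = √(900 - 32710) = √(-31810) = I*√31810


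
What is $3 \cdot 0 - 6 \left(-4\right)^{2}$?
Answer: $-96$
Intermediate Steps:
$3 \cdot 0 - 6 \left(-4\right)^{2} = 0 - 96 = -96$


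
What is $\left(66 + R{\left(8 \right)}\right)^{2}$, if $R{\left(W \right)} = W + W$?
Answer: $6724$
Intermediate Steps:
$R{\left(W \right)} = 2 W$
$\left(66 + R{\left(8 \right)}\right)^{2} = \left(66 + 2 \cdot 8\right)^{2} = \left(66 + 16\right)^{2} = 82^{2} = 6724$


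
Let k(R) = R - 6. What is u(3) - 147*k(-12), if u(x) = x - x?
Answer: 2646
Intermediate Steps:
k(R) = -6 + R
u(x) = 0
u(3) - 147*k(-12) = 0 - 147*(-6 - 12) = 0 - 147*(-18) = 0 + 2646 = 2646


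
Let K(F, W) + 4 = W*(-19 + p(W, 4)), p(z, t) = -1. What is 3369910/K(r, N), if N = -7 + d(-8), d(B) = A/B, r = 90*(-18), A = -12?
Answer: 1684955/53 ≈ 31792.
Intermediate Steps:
r = -1620
d(B) = -12/B
N = -11/2 (N = -7 - 12/(-8) = -7 - 12*(-⅛) = -7 + 3/2 = -11/2 ≈ -5.5000)
K(F, W) = -4 - 20*W (K(F, W) = -4 + W*(-19 - 1) = -4 + W*(-20) = -4 - 20*W)
3369910/K(r, N) = 3369910/(-4 - 20*(-11/2)) = 3369910/(-4 + 110) = 3369910/106 = 3369910*(1/106) = 1684955/53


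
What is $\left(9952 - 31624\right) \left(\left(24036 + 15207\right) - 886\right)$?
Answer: $-831272904$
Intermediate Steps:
$\left(9952 - 31624\right) \left(\left(24036 + 15207\right) - 886\right) = - 21672 \left(39243 - 886\right) = \left(-21672\right) 38357 = -831272904$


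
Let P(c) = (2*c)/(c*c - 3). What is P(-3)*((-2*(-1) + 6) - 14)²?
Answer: -36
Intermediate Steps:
P(c) = 2*c/(-3 + c²) (P(c) = (2*c)/(c² - 3) = (2*c)/(-3 + c²) = 2*c/(-3 + c²))
P(-3)*((-2*(-1) + 6) - 14)² = (2*(-3)/(-3 + (-3)²))*((-2*(-1) + 6) - 14)² = (2*(-3)/(-3 + 9))*((2 + 6) - 14)² = (2*(-3)/6)*(8 - 14)² = (2*(-3)*(⅙))*(-6)² = -1*36 = -36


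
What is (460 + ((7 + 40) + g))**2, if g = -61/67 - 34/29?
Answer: 962466950916/3775249 ≈ 2.5494e+5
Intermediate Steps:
g = -4047/1943 (g = -61*1/67 - 34*1/29 = -61/67 - 34/29 = -4047/1943 ≈ -2.0829)
(460 + ((7 + 40) + g))**2 = (460 + ((7 + 40) - 4047/1943))**2 = (460 + (47 - 4047/1943))**2 = (460 + 87274/1943)**2 = (981054/1943)**2 = 962466950916/3775249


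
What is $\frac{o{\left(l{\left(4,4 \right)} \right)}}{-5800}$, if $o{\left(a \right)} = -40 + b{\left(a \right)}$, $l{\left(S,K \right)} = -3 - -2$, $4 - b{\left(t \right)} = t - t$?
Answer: $\frac{9}{1450} \approx 0.0062069$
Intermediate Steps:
$b{\left(t \right)} = 4$ ($b{\left(t \right)} = 4 - \left(t - t\right) = 4 - 0 = 4 + 0 = 4$)
$l{\left(S,K \right)} = -1$ ($l{\left(S,K \right)} = -3 + 2 = -1$)
$o{\left(a \right)} = -36$ ($o{\left(a \right)} = -40 + 4 = -36$)
$\frac{o{\left(l{\left(4,4 \right)} \right)}}{-5800} = - \frac{36}{-5800} = \left(-36\right) \left(- \frac{1}{5800}\right) = \frac{9}{1450}$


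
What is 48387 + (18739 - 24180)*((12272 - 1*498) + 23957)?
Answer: -194363984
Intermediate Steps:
48387 + (18739 - 24180)*((12272 - 1*498) + 23957) = 48387 - 5441*((12272 - 498) + 23957) = 48387 - 5441*(11774 + 23957) = 48387 - 5441*35731 = 48387 - 194412371 = -194363984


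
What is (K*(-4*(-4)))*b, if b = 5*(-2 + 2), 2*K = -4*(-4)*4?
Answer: 0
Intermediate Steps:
K = 32 (K = (-4*(-4)*4)/2 = (16*4)/2 = (1/2)*64 = 32)
b = 0 (b = 5*0 = 0)
(K*(-4*(-4)))*b = (32*(-4*(-4)))*0 = (32*16)*0 = 512*0 = 0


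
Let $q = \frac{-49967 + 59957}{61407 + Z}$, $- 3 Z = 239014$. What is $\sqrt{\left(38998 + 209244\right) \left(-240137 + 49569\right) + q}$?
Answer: $\frac{i \sqrt{142028465995137434354}}{54793} \approx 2.175 \cdot 10^{5} i$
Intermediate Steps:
$Z = - \frac{239014}{3}$ ($Z = \left(- \frac{1}{3}\right) 239014 = - \frac{239014}{3} \approx -79671.0$)
$q = - \frac{29970}{54793}$ ($q = \frac{-49967 + 59957}{61407 - \frac{239014}{3}} = \frac{9990}{- \frac{54793}{3}} = 9990 \left(- \frac{3}{54793}\right) = - \frac{29970}{54793} \approx -0.54697$)
$\sqrt{\left(38998 + 209244\right) \left(-240137 + 49569\right) + q} = \sqrt{\left(38998 + 209244\right) \left(-240137 + 49569\right) - \frac{29970}{54793}} = \sqrt{248242 \left(-190568\right) - \frac{29970}{54793}} = \sqrt{-47306981456 - \frac{29970}{54793}} = \sqrt{- \frac{2592091434948578}{54793}} = \frac{i \sqrt{142028465995137434354}}{54793}$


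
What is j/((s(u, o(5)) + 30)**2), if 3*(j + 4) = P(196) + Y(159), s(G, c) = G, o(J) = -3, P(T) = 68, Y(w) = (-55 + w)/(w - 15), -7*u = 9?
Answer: 50029/2181654 ≈ 0.022932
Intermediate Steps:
u = -9/7 (u = -1/7*9 = -9/7 ≈ -1.2857)
Y(w) = (-55 + w)/(-15 + w)
j = 1021/54 (j = -4 + (68 + (-55 + 159)/(-15 + 159))/3 = -4 + (68 + 104/144)/3 = -4 + (68 + (1/144)*104)/3 = -4 + (68 + 13/18)/3 = -4 + (1/3)*(1237/18) = -4 + 1237/54 = 1021/54 ≈ 18.907)
j/((s(u, o(5)) + 30)**2) = 1021/(54*((-9/7 + 30)**2)) = 1021/(54*((201/7)**2)) = 1021/(54*(40401/49)) = (1021/54)*(49/40401) = 50029/2181654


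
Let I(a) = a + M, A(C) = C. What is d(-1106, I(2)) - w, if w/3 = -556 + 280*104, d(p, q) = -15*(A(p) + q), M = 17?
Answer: -69387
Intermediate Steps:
I(a) = 17 + a (I(a) = a + 17 = 17 + a)
d(p, q) = -15*p - 15*q (d(p, q) = -15*(p + q) = -15*p - 15*q)
w = 85692 (w = 3*(-556 + 280*104) = 3*(-556 + 29120) = 3*28564 = 85692)
d(-1106, I(2)) - w = (-15*(-1106) - 15*(17 + 2)) - 1*85692 = (16590 - 15*19) - 85692 = (16590 - 285) - 85692 = 16305 - 85692 = -69387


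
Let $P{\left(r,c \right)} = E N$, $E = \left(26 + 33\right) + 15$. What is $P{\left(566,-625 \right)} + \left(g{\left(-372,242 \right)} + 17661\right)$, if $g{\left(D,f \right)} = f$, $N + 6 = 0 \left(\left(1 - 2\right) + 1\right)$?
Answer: $17459$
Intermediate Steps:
$N = -6$ ($N = -6 + 0 \left(\left(1 - 2\right) + 1\right) = -6 + 0 \left(-1 + 1\right) = -6 + 0 \cdot 0 = -6 + 0 = -6$)
$E = 74$ ($E = 59 + 15 = 74$)
$P{\left(r,c \right)} = -444$ ($P{\left(r,c \right)} = 74 \left(-6\right) = -444$)
$P{\left(566,-625 \right)} + \left(g{\left(-372,242 \right)} + 17661\right) = -444 + \left(242 + 17661\right) = -444 + 17903 = 17459$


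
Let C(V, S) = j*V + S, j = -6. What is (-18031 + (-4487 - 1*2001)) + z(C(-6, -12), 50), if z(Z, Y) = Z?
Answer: -24495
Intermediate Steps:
C(V, S) = S - 6*V (C(V, S) = -6*V + S = S - 6*V)
(-18031 + (-4487 - 1*2001)) + z(C(-6, -12), 50) = (-18031 + (-4487 - 1*2001)) + (-12 - 6*(-6)) = (-18031 + (-4487 - 2001)) + (-12 + 36) = (-18031 - 6488) + 24 = -24519 + 24 = -24495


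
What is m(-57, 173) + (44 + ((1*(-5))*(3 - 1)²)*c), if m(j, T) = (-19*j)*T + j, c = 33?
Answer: 186686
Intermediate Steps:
m(j, T) = j - 19*T*j (m(j, T) = -19*T*j + j = j - 19*T*j)
m(-57, 173) + (44 + ((1*(-5))*(3 - 1)²)*c) = -57*(1 - 19*173) + (44 + ((1*(-5))*(3 - 1)²)*33) = -57*(1 - 3287) + (44 - 5*2²*33) = -57*(-3286) + (44 - 5*4*33) = 187302 + (44 - 20*33) = 187302 + (44 - 660) = 187302 - 616 = 186686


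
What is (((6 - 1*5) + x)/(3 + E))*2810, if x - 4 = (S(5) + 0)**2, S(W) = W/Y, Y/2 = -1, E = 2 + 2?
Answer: 63225/14 ≈ 4516.1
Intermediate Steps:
E = 4
Y = -2 (Y = 2*(-1) = -2)
S(W) = -W/2 (S(W) = W/(-2) = W*(-1/2) = -W/2)
x = 41/4 (x = 4 + (-1/2*5 + 0)**2 = 4 + (-5/2 + 0)**2 = 4 + (-5/2)**2 = 4 + 25/4 = 41/4 ≈ 10.250)
(((6 - 1*5) + x)/(3 + E))*2810 = (((6 - 1*5) + 41/4)/(3 + 4))*2810 = (((6 - 5) + 41/4)/7)*2810 = ((1 + 41/4)*(1/7))*2810 = ((45/4)*(1/7))*2810 = (45/28)*2810 = 63225/14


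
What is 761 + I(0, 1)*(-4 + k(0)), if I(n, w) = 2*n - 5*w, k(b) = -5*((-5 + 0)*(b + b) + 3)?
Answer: 856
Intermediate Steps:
k(b) = -15 + 50*b (k(b) = -5*(-10*b + 3) = -5*(3 - 10*b) = -15 + 50*b)
I(n, w) = -5*w + 2*n
761 + I(0, 1)*(-4 + k(0)) = 761 + (-5*1 + 2*0)*(-4 + (-15 + 50*0)) = 761 + (-5 + 0)*(-4 + (-15 + 0)) = 761 - 5*(-4 - 15) = 761 - 5*(-19) = 761 + 95 = 856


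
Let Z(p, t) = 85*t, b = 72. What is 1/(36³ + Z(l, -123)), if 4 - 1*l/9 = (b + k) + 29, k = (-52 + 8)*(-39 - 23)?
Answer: 1/36201 ≈ 2.7624e-5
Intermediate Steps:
k = 2728 (k = -44*(-62) = 2728)
l = -25425 (l = 36 - 9*((72 + 2728) + 29) = 36 - 9*(2800 + 29) = 36 - 9*2829 = 36 - 25461 = -25425)
1/(36³ + Z(l, -123)) = 1/(36³ + 85*(-123)) = 1/(46656 - 10455) = 1/36201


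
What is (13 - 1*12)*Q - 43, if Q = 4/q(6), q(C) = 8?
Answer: -85/2 ≈ -42.500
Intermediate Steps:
Q = ½ (Q = 4/8 = 4*(⅛) = ½ ≈ 0.50000)
(13 - 1*12)*Q - 43 = (13 - 1*12)*(½) - 43 = (13 - 12)*(½) - 43 = 1*(½) - 43 = ½ - 43 = -85/2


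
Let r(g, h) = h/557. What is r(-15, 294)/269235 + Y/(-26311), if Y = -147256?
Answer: 7361030352518/1315233347115 ≈ 5.5967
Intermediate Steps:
r(g, h) = h/557 (r(g, h) = h*(1/557) = h/557)
r(-15, 294)/269235 + Y/(-26311) = ((1/557)*294)/269235 - 147256/(-26311) = (294/557)*(1/269235) - 147256*(-1/26311) = 98/49987965 + 147256/26311 = 7361030352518/1315233347115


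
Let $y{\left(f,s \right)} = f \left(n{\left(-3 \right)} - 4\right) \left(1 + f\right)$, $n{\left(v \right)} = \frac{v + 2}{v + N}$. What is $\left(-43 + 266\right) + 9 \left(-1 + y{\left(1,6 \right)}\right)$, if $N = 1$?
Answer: $151$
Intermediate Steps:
$n{\left(v \right)} = \frac{2 + v}{1 + v}$ ($n{\left(v \right)} = \frac{v + 2}{v + 1} = \frac{2 + v}{1 + v}$)
$y{\left(f,s \right)} = f \left(- \frac{7}{2} - \frac{7 f}{2}\right)$ ($y{\left(f,s \right)} = f \left(\frac{2 - 3}{1 - 3} - 4\right) \left(1 + f\right) = f \left(\frac{1}{-2} \left(-1\right) - 4\right) \left(1 + f\right) = f \left(\left(- \frac{1}{2}\right) \left(-1\right) - 4\right) \left(1 + f\right) = f \left(\frac{1}{2} - 4\right) \left(1 + f\right) = f \left(- \frac{7 \left(1 + f\right)}{2}\right) = f \left(- \frac{7}{2} - \frac{7 f}{2}\right)$)
$\left(-43 + 266\right) + 9 \left(-1 + y{\left(1,6 \right)}\right) = \left(-43 + 266\right) + 9 \left(-1 - \frac{7 \left(1 + 1\right)}{2}\right) = 223 + 9 \left(-1 - \frac{7}{2} \cdot 2\right) = 223 + 9 \left(-1 - 7\right) = 223 + 9 \left(-8\right) = 223 - 72 = 151$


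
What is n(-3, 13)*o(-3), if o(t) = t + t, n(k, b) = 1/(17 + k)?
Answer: -3/7 ≈ -0.42857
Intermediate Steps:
o(t) = 2*t
n(-3, 13)*o(-3) = (2*(-3))/(17 - 3) = -6/14 = (1/14)*(-6) = -3/7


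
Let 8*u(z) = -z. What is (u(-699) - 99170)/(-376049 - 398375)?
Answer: 792661/6195392 ≈ 0.12794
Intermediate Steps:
u(z) = -z/8 (u(z) = (-z)/8 = -z/8)
(u(-699) - 99170)/(-376049 - 398375) = (-⅛*(-699) - 99170)/(-376049 - 398375) = (699/8 - 99170)/(-774424) = -792661/8*(-1/774424) = 792661/6195392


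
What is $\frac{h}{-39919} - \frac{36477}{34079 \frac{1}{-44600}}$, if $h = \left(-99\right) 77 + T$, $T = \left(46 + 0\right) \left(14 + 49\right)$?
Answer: $\frac{64943352213075}{1360399601} \approx 47738.0$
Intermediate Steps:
$T = 2898$ ($T = 46 \cdot 63 = 2898$)
$h = -4725$ ($h = \left(-99\right) 77 + 2898 = -7623 + 2898 = -4725$)
$\frac{h}{-39919} - \frac{36477}{34079 \frac{1}{-44600}} = - \frac{4725}{-39919} - \frac{36477}{34079 \frac{1}{-44600}} = \left(-4725\right) \left(- \frac{1}{39919}\right) - \frac{36477}{34079 \left(- \frac{1}{44600}\right)} = \frac{4725}{39919} - \frac{36477}{- \frac{34079}{44600}} = \frac{4725}{39919} - - \frac{1626874200}{34079} = \frac{4725}{39919} + \frac{1626874200}{34079} = \frac{64943352213075}{1360399601}$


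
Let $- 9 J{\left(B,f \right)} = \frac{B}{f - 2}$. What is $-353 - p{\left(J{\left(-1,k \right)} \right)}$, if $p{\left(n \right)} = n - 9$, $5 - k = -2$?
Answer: $- \frac{15481}{45} \approx -344.02$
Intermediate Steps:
$k = 7$ ($k = 5 - -2 = 5 + 2 = 7$)
$J{\left(B,f \right)} = - \frac{B}{9 \left(-2 + f\right)}$ ($J{\left(B,f \right)} = - \frac{B \frac{1}{f - 2}}{9} = - \frac{B \frac{1}{-2 + f}}{9} = - \frac{B}{9 \left(-2 + f\right)}$)
$p{\left(n \right)} = -9 + n$
$-353 - p{\left(J{\left(-1,k \right)} \right)} = -353 - \left(-9 - - \frac{1}{-18 + 9 \cdot 7}\right) = -353 - \left(-9 - - \frac{1}{-18 + 63}\right) = -353 - \left(-9 - - \frac{1}{45}\right) = -353 - \left(-9 - \left(-1\right) \frac{1}{45}\right) = -353 - \left(-9 + \frac{1}{45}\right) = -353 - - \frac{404}{45} = -353 + \frac{404}{45} = - \frac{15481}{45}$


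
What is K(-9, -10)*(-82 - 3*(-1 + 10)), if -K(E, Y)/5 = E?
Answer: -4905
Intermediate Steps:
K(E, Y) = -5*E
K(-9, -10)*(-82 - 3*(-1 + 10)) = (-5*(-9))*(-82 - 3*(-1 + 10)) = 45*(-82 - 3*9) = 45*(-82 - 27) = 45*(-109) = -4905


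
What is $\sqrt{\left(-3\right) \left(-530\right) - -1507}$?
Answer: $\sqrt{3097} \approx 55.651$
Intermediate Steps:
$\sqrt{\left(-3\right) \left(-530\right) - -1507} = \sqrt{1590 + 1507} = \sqrt{3097}$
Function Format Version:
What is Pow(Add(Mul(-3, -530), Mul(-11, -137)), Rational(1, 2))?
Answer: Pow(3097, Rational(1, 2)) ≈ 55.651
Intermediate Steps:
Pow(Add(Mul(-3, -530), Mul(-11, -137)), Rational(1, 2)) = Pow(Add(1590, 1507), Rational(1, 2)) = Pow(3097, Rational(1, 2))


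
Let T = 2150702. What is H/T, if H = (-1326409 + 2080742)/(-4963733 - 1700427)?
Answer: -754333/14332622240320 ≈ -5.2630e-8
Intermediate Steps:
H = -754333/6664160 (H = 754333/(-6664160) = 754333*(-1/6664160) = -754333/6664160 ≈ -0.11319)
H/T = -754333/6664160/2150702 = -754333/6664160*1/2150702 = -754333/14332622240320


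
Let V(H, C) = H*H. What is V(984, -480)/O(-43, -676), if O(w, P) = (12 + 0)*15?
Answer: 26896/5 ≈ 5379.2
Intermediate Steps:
O(w, P) = 180 (O(w, P) = 12*15 = 180)
V(H, C) = H²
V(984, -480)/O(-43, -676) = 984²/180 = 968256*(1/180) = 26896/5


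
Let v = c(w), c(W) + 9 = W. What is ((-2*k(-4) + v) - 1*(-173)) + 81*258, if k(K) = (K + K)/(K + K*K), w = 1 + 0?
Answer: 63193/3 ≈ 21064.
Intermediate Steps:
w = 1
c(W) = -9 + W
k(K) = 2*K/(K + K²) (k(K) = (2*K)/(K + K²) = 2*K/(K + K²))
v = -8 (v = -9 + 1 = -8)
((-2*k(-4) + v) - 1*(-173)) + 81*258 = ((-4/(1 - 4) - 8) - 1*(-173)) + 81*258 = ((-4/(-3) - 8) + 173) + 20898 = ((-4*(-1)/3 - 8) + 173) + 20898 = ((-2*(-⅔) - 8) + 173) + 20898 = ((4/3 - 8) + 173) + 20898 = (-20/3 + 173) + 20898 = 499/3 + 20898 = 63193/3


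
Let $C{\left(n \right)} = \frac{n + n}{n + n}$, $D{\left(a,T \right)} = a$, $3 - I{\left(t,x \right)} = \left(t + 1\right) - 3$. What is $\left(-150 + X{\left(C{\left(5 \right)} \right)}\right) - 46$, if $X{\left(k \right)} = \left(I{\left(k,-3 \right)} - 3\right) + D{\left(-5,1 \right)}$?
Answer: $-200$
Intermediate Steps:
$I{\left(t,x \right)} = 5 - t$ ($I{\left(t,x \right)} = 3 - \left(\left(t + 1\right) - 3\right) = 3 - \left(\left(1 + t\right) - 3\right) = 3 - \left(-2 + t\right) = 5 - t$)
$C{\left(n \right)} = 1$ ($C{\left(n \right)} = \frac{2 n}{2 n} = 2 n \frac{1}{2 n} = 1$)
$X{\left(k \right)} = -3 - k$ ($X{\left(k \right)} = \left(\left(5 - k\right) - 3\right) - 5 = \left(2 - k\right) - 5 = -3 - k$)
$\left(-150 + X{\left(C{\left(5 \right)} \right)}\right) - 46 = \left(-150 - 4\right) - 46 = -154 - 46 = -200$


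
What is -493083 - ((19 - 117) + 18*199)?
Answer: -496567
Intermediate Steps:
-493083 - ((19 - 117) + 18*199) = -493083 - (-98 + 3582) = -493083 - 1*3484 = -493083 - 3484 = -496567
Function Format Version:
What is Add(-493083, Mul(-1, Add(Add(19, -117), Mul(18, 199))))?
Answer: -496567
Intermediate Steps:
Add(-493083, Mul(-1, Add(Add(19, -117), Mul(18, 199)))) = Add(-493083, Mul(-1, Add(-98, 3582))) = Add(-493083, Mul(-1, 3484)) = Add(-493083, -3484) = -496567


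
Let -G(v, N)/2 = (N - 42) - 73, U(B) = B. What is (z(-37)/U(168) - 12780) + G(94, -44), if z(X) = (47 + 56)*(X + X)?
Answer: -1050619/84 ≈ -12507.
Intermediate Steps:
z(X) = 206*X (z(X) = 103*(2*X) = 206*X)
G(v, N) = 230 - 2*N (G(v, N) = -2*((N - 42) - 73) = -2*((-42 + N) - 73) = -2*(-115 + N) = 230 - 2*N)
(z(-37)/U(168) - 12780) + G(94, -44) = ((206*(-37))/168 - 12780) + (230 - 2*(-44)) = (-7622*1/168 - 12780) + (230 + 88) = (-3811/84 - 12780) + 318 = -1077331/84 + 318 = -1050619/84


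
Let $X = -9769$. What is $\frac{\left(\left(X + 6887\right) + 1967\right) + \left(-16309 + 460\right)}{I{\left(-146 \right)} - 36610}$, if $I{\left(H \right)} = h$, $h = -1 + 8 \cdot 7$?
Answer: $\frac{5588}{12185} \approx 0.4586$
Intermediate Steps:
$h = 55$ ($h = -1 + 56 = 55$)
$I{\left(H \right)} = 55$
$\frac{\left(\left(X + 6887\right) + 1967\right) + \left(-16309 + 460\right)}{I{\left(-146 \right)} - 36610} = \frac{\left(\left(-9769 + 6887\right) + 1967\right) + \left(-16309 + 460\right)}{55 - 36610} = \frac{\left(-2882 + 1967\right) - 15849}{-36555} = \left(-915 - 15849\right) \left(- \frac{1}{36555}\right) = \left(-16764\right) \left(- \frac{1}{36555}\right) = \frac{5588}{12185}$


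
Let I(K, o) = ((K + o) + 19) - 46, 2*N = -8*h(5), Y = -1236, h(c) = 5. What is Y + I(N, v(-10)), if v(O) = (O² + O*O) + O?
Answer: -1093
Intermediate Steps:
N = -20 (N = (-8*5)/2 = (½)*(-40) = -20)
v(O) = O + 2*O² (v(O) = (O² + O²) + O = 2*O² + O = O + 2*O²)
I(K, o) = -27 + K + o (I(K, o) = (19 + K + o) - 46 = -27 + K + o)
Y + I(N, v(-10)) = -1236 + (-27 - 20 - 10*(1 + 2*(-10))) = -1236 + (-27 - 20 - 10*(1 - 20)) = -1236 + (-27 - 20 - 10*(-19)) = -1236 + (-27 - 20 + 190) = -1236 + 143 = -1093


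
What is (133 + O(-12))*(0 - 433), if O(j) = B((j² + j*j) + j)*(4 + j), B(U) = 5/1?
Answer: -40269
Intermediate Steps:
B(U) = 5 (B(U) = 5*1 = 5)
O(j) = 20 + 5*j (O(j) = 5*(4 + j) = 20 + 5*j)
(133 + O(-12))*(0 - 433) = (133 + (20 + 5*(-12)))*(0 - 433) = (133 + (20 - 60))*(-433) = (133 - 40)*(-433) = 93*(-433) = -40269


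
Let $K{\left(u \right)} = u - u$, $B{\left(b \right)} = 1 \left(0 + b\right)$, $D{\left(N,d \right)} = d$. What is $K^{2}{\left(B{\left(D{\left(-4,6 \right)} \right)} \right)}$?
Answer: $0$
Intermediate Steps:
$B{\left(b \right)} = b$ ($B{\left(b \right)} = 1 b = b$)
$K{\left(u \right)} = 0$
$K^{2}{\left(B{\left(D{\left(-4,6 \right)} \right)} \right)} = 0^{2} = 0$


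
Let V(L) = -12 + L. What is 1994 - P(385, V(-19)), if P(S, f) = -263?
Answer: 2257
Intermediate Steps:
1994 - P(385, V(-19)) = 1994 - 1*(-263) = 1994 + 263 = 2257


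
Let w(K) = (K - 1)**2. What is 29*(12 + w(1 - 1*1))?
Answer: 377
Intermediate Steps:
w(K) = (-1 + K)**2
29*(12 + w(1 - 1*1)) = 29*(12 + (-1 + (1 - 1*1))**2) = 29*(12 + (-1 + (1 - 1))**2) = 29*(12 + (-1 + 0)**2) = 29*(12 + (-1)**2) = 29*(12 + 1) = 29*13 = 377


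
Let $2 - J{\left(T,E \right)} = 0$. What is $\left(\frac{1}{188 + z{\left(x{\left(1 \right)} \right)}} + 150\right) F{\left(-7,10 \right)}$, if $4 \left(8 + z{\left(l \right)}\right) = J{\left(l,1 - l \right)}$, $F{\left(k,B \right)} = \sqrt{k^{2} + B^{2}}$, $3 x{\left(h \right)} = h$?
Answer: $\frac{54152 \sqrt{149}}{361} \approx 1831.1$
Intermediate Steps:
$x{\left(h \right)} = \frac{h}{3}$
$F{\left(k,B \right)} = \sqrt{B^{2} + k^{2}}$
$J{\left(T,E \right)} = 2$ ($J{\left(T,E \right)} = 2 - 0 = 2 + 0 = 2$)
$z{\left(l \right)} = - \frac{15}{2}$ ($z{\left(l \right)} = -8 + \frac{1}{4} \cdot 2 = -8 + \frac{1}{2} = - \frac{15}{2}$)
$\left(\frac{1}{188 + z{\left(x{\left(1 \right)} \right)}} + 150\right) F{\left(-7,10 \right)} = \left(\frac{1}{188 - \frac{15}{2}} + 150\right) \sqrt{10^{2} + \left(-7\right)^{2}} = \left(\frac{1}{\frac{361}{2}} + 150\right) \sqrt{100 + 49} = \left(\frac{2}{361} + 150\right) \sqrt{149} = \frac{54152 \sqrt{149}}{361}$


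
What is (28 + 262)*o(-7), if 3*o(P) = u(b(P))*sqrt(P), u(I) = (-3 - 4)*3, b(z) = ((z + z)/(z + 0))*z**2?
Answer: -2030*I*sqrt(7) ≈ -5370.9*I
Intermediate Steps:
b(z) = 2*z**2 (b(z) = ((2*z)/z)*z**2 = 2*z**2)
u(I) = -21 (u(I) = -7*3 = -21)
o(P) = -7*sqrt(P) (o(P) = (-21*sqrt(P))/3 = -7*sqrt(P))
(28 + 262)*o(-7) = (28 + 262)*(-7*I*sqrt(7)) = 290*(-7*I*sqrt(7)) = -2030*I*sqrt(7)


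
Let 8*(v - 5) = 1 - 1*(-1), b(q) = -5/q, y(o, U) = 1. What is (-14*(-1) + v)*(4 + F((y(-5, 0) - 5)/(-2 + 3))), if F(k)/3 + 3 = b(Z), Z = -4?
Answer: -385/16 ≈ -24.063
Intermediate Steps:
F(k) = -21/4 (F(k) = -9 + 3*(-5/(-4)) = -9 + 3*(-5*(-1/4)) = -9 + 3*(5/4) = -9 + 15/4 = -21/4)
v = 21/4 (v = 5 + (1 - 1*(-1))/8 = 5 + (1 + 1)/8 = 5 + (1/8)*2 = 5 + 1/4 = 21/4 ≈ 5.2500)
(-14*(-1) + v)*(4 + F((y(-5, 0) - 5)/(-2 + 3))) = (-14*(-1) + 21/4)*(4 - 21/4) = (14 + 21/4)*(-5/4) = (77/4)*(-5/4) = -385/16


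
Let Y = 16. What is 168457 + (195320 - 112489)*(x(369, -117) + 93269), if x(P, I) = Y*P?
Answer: 8214767220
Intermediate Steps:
x(P, I) = 16*P
168457 + (195320 - 112489)*(x(369, -117) + 93269) = 168457 + (195320 - 112489)*(16*369 + 93269) = 168457 + 82831*(5904 + 93269) = 168457 + 82831*99173 = 168457 + 8214598763 = 8214767220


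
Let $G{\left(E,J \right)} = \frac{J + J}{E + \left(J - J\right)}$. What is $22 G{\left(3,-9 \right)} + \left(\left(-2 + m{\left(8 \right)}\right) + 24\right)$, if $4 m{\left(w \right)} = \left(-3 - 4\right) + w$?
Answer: $- \frac{439}{4} \approx -109.75$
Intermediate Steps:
$G{\left(E,J \right)} = \frac{2 J}{E}$ ($G{\left(E,J \right)} = \frac{2 J}{E + 0} = \frac{2 J}{E}$)
$m{\left(w \right)} = - \frac{7}{4} + \frac{w}{4}$ ($m{\left(w \right)} = \frac{\left(-3 - 4\right) + w}{4} = \frac{-7 + w}{4} = - \frac{7}{4} + \frac{w}{4}$)
$22 G{\left(3,-9 \right)} + \left(\left(-2 + m{\left(8 \right)}\right) + 24\right) = 22 \cdot 2 \left(-9\right) \frac{1}{3} + \left(\left(-2 + \left(- \frac{7}{4} + \frac{1}{4} \cdot 8\right)\right) + 24\right) = 22 \cdot 2 \left(-9\right) \frac{1}{3} + \left(\left(-2 + \left(- \frac{7}{4} + 2\right)\right) + 24\right) = 22 \left(-6\right) + \left(\left(-2 + \frac{1}{4}\right) + 24\right) = -132 + \left(- \frac{7}{4} + 24\right) = -132 + \frac{89}{4} = - \frac{439}{4}$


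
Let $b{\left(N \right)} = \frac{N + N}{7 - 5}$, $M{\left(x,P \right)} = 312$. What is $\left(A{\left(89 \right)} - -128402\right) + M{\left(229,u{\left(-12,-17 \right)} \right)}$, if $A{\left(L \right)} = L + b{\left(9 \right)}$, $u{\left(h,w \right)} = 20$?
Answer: $128812$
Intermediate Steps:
$b{\left(N \right)} = N$ ($b{\left(N \right)} = \frac{2 N}{2} = 2 N \frac{1}{2} = N$)
$A{\left(L \right)} = 9 + L$ ($A{\left(L \right)} = L + 9 = 9 + L$)
$\left(A{\left(89 \right)} - -128402\right) + M{\left(229,u{\left(-12,-17 \right)} \right)} = \left(\left(9 + 89\right) - -128402\right) + 312 = \left(98 + 128402\right) + 312 = 128500 + 312 = 128812$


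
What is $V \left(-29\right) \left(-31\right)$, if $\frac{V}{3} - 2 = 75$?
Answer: $207669$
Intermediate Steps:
$V = 231$ ($V = 6 + 3 \cdot 75 = 6 + 225 = 231$)
$V \left(-29\right) \left(-31\right) = 231 \left(-29\right) \left(-31\right) = \left(-6699\right) \left(-31\right) = 207669$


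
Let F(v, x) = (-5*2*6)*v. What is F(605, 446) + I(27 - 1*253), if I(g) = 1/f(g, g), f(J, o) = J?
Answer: -8203801/226 ≈ -36300.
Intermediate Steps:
I(g) = 1/g
F(v, x) = -60*v (F(v, x) = (-10*6)*v = -60*v)
F(605, 446) + I(27 - 1*253) = -60*605 + 1/(27 - 1*253) = -36300 + 1/(27 - 253) = -36300 + 1/(-226) = -36300 - 1/226 = -8203801/226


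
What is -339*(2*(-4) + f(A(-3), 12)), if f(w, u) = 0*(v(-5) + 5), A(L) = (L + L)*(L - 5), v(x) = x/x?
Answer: 2712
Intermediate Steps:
v(x) = 1
A(L) = 2*L*(-5 + L) (A(L) = (2*L)*(-5 + L) = 2*L*(-5 + L))
f(w, u) = 0 (f(w, u) = 0*(1 + 5) = 0*6 = 0)
-339*(2*(-4) + f(A(-3), 12)) = -339*(2*(-4) + 0) = -339*(-8 + 0) = -339*(-8) = 2712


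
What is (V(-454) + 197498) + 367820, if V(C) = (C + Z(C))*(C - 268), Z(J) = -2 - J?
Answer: 566762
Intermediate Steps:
V(C) = 536 - 2*C (V(C) = (C + (-2 - C))*(C - 268) = -2*(-268 + C) = 536 - 2*C)
(V(-454) + 197498) + 367820 = ((536 - 2*(-454)) + 197498) + 367820 = ((536 + 908) + 197498) + 367820 = (1444 + 197498) + 367820 = 198942 + 367820 = 566762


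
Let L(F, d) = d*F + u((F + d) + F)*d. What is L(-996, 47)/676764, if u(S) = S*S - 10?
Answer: 59251631/225588 ≈ 262.65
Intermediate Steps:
u(S) = -10 + S² (u(S) = S² - 10 = -10 + S²)
L(F, d) = F*d + d*(-10 + (d + 2*F)²) (L(F, d) = d*F + (-10 + ((F + d) + F)²)*d = F*d + (-10 + (d + 2*F)²)*d = F*d + d*(-10 + (d + 2*F)²))
L(-996, 47)/676764 = (47*(-10 - 996 + (47 + 2*(-996))²))/676764 = (47*(-10 - 996 + (47 - 1992)²))*(1/676764) = (47*(-10 - 996 + (-1945)²))*(1/676764) = (47*(-10 - 996 + 3783025))*(1/676764) = (47*3782019)*(1/676764) = 177754893*(1/676764) = 59251631/225588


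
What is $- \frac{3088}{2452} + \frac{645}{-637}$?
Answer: $- \frac{887149}{390481} \approx -2.2719$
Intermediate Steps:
$- \frac{3088}{2452} + \frac{645}{-637} = \left(-3088\right) \frac{1}{2452} + 645 \left(- \frac{1}{637}\right) = - \frac{772}{613} - \frac{645}{637} = - \frac{887149}{390481}$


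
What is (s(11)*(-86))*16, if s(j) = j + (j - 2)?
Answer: -27520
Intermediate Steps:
s(j) = -2 + 2*j (s(j) = j + (-2 + j) = -2 + 2*j)
(s(11)*(-86))*16 = ((-2 + 2*11)*(-86))*16 = ((-2 + 22)*(-86))*16 = (20*(-86))*16 = -1720*16 = -27520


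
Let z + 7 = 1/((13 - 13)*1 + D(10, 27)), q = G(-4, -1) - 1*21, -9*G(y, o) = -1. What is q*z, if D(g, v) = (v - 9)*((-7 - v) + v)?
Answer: 83002/567 ≈ 146.39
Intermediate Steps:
G(y, o) = ⅑ (G(y, o) = -⅑*(-1) = ⅑)
D(g, v) = 63 - 7*v (D(g, v) = (-9 + v)*(-7) = 63 - 7*v)
q = -188/9 (q = ⅑ - 1*21 = ⅑ - 21 = -188/9 ≈ -20.889)
z = -883/126 (z = -7 + 1/((13 - 13)*1 + (63 - 7*27)) = -7 + 1/(0*1 + (63 - 189)) = -7 + 1/(0 - 126) = -7 + 1/(-126) = -7 - 1/126 = -883/126 ≈ -7.0079)
q*z = -188/9*(-883/126) = 83002/567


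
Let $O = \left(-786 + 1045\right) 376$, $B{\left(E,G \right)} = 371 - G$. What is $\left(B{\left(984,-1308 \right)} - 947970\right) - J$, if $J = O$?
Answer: $-1043675$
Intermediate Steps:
$O = 97384$ ($O = 259 \cdot 376 = 97384$)
$J = 97384$
$\left(B{\left(984,-1308 \right)} - 947970\right) - J = \left(\left(371 - -1308\right) - 947970\right) - 97384 = \left(\left(371 + 1308\right) - 947970\right) - 97384 = \left(1679 - 947970\right) - 97384 = -946291 - 97384 = -1043675$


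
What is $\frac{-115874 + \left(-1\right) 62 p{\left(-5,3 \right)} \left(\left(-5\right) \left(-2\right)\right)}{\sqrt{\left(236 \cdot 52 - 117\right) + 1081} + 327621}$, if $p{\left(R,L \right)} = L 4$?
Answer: $- \frac{13466751998}{35778502135} + \frac{246628 \sqrt{3309}}{107335506405} \approx -0.37626$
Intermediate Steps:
$p{\left(R,L \right)} = 4 L$
$\frac{-115874 + \left(-1\right) 62 p{\left(-5,3 \right)} \left(\left(-5\right) \left(-2\right)\right)}{\sqrt{\left(236 \cdot 52 - 117\right) + 1081} + 327621} = \frac{-115874 + \left(-1\right) 62 \cdot 4 \cdot 3 \left(\left(-5\right) \left(-2\right)\right)}{\sqrt{\left(236 \cdot 52 - 117\right) + 1081} + 327621} = \frac{-115874 + \left(-62\right) 12 \cdot 10}{\sqrt{\left(12272 - 117\right) + 1081} + 327621} = \frac{-115874 - 7440}{\sqrt{12155 + 1081} + 327621} = \frac{-115874 - 7440}{\sqrt{13236} + 327621} = - \frac{123314}{2 \sqrt{3309} + 327621} = - \frac{123314}{327621 + 2 \sqrt{3309}}$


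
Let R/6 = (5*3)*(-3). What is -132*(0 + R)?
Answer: 35640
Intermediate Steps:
R = -270 (R = 6*((5*3)*(-3)) = 6*(15*(-3)) = 6*(-45) = -270)
-132*(0 + R) = -132*(0 - 270) = -132*(-270) = 35640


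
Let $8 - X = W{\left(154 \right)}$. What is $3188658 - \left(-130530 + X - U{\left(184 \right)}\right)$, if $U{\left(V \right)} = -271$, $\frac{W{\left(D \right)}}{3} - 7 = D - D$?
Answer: $3318930$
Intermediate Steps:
$W{\left(D \right)} = 21$ ($W{\left(D \right)} = 21 + 3 \left(D - D\right) = 21 + 3 \cdot 0 = 21 + 0 = 21$)
$X = -13$ ($X = 8 - 21 = -13$)
$3188658 - \left(-130530 + X - U{\left(184 \right)}\right) = 3188658 - -130272 = 3188658 + \left(-271 + 130543\right) = 3188658 + 130272 = 3318930$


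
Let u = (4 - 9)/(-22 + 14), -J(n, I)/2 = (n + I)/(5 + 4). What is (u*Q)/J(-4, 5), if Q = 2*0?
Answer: 0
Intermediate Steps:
Q = 0
J(n, I) = -2*I/9 - 2*n/9 (J(n, I) = -2*(n + I)/(5 + 4) = -2*(I + n)/9 = -2*(I/9 + n/9) = -2*I/9 - 2*n/9)
u = 5/8 (u = -5/(-8) = -5*(-⅛) = 5/8 ≈ 0.62500)
(u*Q)/J(-4, 5) = ((5/8)*0)/(-2/9*5 - 2/9*(-4)) = 0/(-10/9 + 8/9) = 0/(-2/9) = 0*(-9/2) = 0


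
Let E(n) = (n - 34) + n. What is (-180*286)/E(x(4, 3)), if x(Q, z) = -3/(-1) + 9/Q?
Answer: 102960/47 ≈ 2190.6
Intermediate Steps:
x(Q, z) = 3 + 9/Q (x(Q, z) = -3*(-1) + 9/Q = 3 + 9/Q)
E(n) = -34 + 2*n (E(n) = (-34 + n) + n = -34 + 2*n)
(-180*286)/E(x(4, 3)) = (-180*286)/(-34 + 2*(3 + 9/4)) = -51480/(-34 + 2*(3 + 9*(¼))) = -51480/(-34 + 2*(3 + 9/4)) = -51480/(-34 + 2*(21/4)) = -51480/(-34 + 21/2) = -51480/(-47/2) = -51480*(-2/47) = 102960/47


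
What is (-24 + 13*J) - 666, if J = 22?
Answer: -404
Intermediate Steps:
(-24 + 13*J) - 666 = (-24 + 13*22) - 666 = (-24 + 286) - 666 = 262 - 666 = -404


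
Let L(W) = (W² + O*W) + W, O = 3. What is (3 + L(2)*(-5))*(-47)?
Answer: 2679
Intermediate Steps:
L(W) = W² + 4*W (L(W) = (W² + 3*W) + W = W² + 4*W)
(3 + L(2)*(-5))*(-47) = (3 + (2*(4 + 2))*(-5))*(-47) = (3 + (2*6)*(-5))*(-47) = (3 + 12*(-5))*(-47) = (3 - 60)*(-47) = -57*(-47) = 2679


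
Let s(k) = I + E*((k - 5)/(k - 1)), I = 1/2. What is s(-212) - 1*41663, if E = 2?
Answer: -17747357/426 ≈ -41660.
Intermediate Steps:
I = ½ ≈ 0.50000
s(k) = ½ + 2*(-5 + k)/(-1 + k) (s(k) = ½ + 2*((k - 5)/(k - 1)) = ½ + 2*((-5 + k)/(-1 + k)) = ½ + 2*(-5 + k)/(-1 + k))
s(-212) - 1*41663 = (-21 + 5*(-212))/(2*(-1 - 212)) - 1*41663 = (½)*(-21 - 1060)/(-213) - 41663 = (½)*(-1/213)*(-1081) - 41663 = 1081/426 - 41663 = -17747357/426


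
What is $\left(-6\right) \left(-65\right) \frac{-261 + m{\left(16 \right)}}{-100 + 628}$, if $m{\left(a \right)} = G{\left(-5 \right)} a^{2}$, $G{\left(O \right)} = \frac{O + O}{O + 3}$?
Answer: $\frac{66235}{88} \approx 752.67$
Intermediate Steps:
$G{\left(O \right)} = \frac{2 O}{3 + O}$
$m{\left(a \right)} = 5 a^{2}$ ($m{\left(a \right)} = 2 \left(-5\right) \frac{1}{3 - 5} a^{2} = 2 \left(-5\right) \frac{1}{-2} a^{2} = 2 \left(-5\right) \left(- \frac{1}{2}\right) a^{2} = 5 a^{2}$)
$\left(-6\right) \left(-65\right) \frac{-261 + m{\left(16 \right)}}{-100 + 628} = \left(-6\right) \left(-65\right) \frac{-261 + 5 \cdot 16^{2}}{-100 + 628} = 390 \frac{-261 + 5 \cdot 256}{528} = 390 \left(-261 + 1280\right) \frac{1}{528} = 390 \cdot 1019 \cdot \frac{1}{528} = 390 \cdot \frac{1019}{528} = \frac{66235}{88}$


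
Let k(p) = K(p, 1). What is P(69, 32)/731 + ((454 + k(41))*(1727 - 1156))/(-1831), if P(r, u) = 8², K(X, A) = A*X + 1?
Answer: -206913712/1338461 ≈ -154.59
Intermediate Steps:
K(X, A) = 1 + A*X
k(p) = 1 + p (k(p) = 1 + 1*p = 1 + p)
P(r, u) = 64
P(69, 32)/731 + ((454 + k(41))*(1727 - 1156))/(-1831) = 64/731 + ((454 + (1 + 41))*(1727 - 1156))/(-1831) = 64*(1/731) + ((454 + 42)*571)*(-1/1831) = 64/731 + (496*571)*(-1/1831) = 64/731 + 283216*(-1/1831) = 64/731 - 283216/1831 = -206913712/1338461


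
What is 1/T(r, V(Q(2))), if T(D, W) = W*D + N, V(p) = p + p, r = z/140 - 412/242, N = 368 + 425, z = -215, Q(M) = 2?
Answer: 847/660700 ≈ 0.0012820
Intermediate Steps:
N = 793
r = -10971/3388 (r = -215/140 - 412/242 = -215*1/140 - 412*1/242 = -43/28 - 206/121 = -10971/3388 ≈ -3.2382)
V(p) = 2*p
T(D, W) = 793 + D*W (T(D, W) = W*D + 793 = D*W + 793 = 793 + D*W)
1/T(r, V(Q(2))) = 1/(793 - 10971*2/1694) = 1/(793 - 10971/3388*4) = 1/(793 - 10971/847) = 1/(660700/847) = 847/660700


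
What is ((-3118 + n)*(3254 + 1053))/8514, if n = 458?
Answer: -5728310/4257 ≈ -1345.6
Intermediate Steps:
((-3118 + n)*(3254 + 1053))/8514 = ((-3118 + 458)*(3254 + 1053))/8514 = -2660*4307*(1/8514) = -11456620*1/8514 = -5728310/4257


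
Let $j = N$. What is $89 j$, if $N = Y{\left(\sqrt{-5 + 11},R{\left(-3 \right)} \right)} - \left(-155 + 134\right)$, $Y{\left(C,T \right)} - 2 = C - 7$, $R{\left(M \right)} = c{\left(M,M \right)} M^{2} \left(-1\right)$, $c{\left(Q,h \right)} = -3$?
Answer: $1424 + 89 \sqrt{6} \approx 1642.0$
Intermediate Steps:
$R{\left(M \right)} = 3 M^{2}$ ($R{\left(M \right)} = - 3 M^{2} \left(-1\right) = 3 M^{2}$)
$Y{\left(C,T \right)} = -5 + C$ ($Y{\left(C,T \right)} = 2 + \left(C - 7\right) = 2 + \left(-7 + C\right) = -5 + C$)
$N = 16 + \sqrt{6}$ ($N = \left(-5 + \sqrt{-5 + 11}\right) - \left(-155 + 134\right) = \left(-5 + \sqrt{6}\right) - -21 = \left(-5 + \sqrt{6}\right) + 21 = 16 + \sqrt{6} \approx 18.449$)
$j = 16 + \sqrt{6} \approx 18.449$
$89 j = 89 \left(16 + \sqrt{6}\right) = 1424 + 89 \sqrt{6}$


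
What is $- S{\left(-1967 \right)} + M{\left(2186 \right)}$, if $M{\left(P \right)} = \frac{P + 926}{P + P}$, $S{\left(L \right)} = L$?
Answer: $\frac{2150709}{1093} \approx 1967.7$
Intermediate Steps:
$M{\left(P \right)} = \frac{926 + P}{2 P}$
$- S{\left(-1967 \right)} + M{\left(2186 \right)} = \left(-1\right) \left(-1967\right) + \frac{926 + 2186}{2 \cdot 2186} = 1967 + \frac{1}{2} \cdot \frac{1}{2186} \cdot 3112 = 1967 + \frac{778}{1093} = \frac{2150709}{1093}$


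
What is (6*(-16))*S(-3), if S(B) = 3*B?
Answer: 864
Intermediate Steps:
(6*(-16))*S(-3) = (6*(-16))*(3*(-3)) = -96*(-9) = 864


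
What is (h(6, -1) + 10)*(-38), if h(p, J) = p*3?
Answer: -1064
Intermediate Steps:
h(p, J) = 3*p
(h(6, -1) + 10)*(-38) = (3*6 + 10)*(-38) = (18 + 10)*(-38) = 28*(-38) = -1064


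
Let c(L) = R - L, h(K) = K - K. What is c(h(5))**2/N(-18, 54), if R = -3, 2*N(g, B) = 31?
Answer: 18/31 ≈ 0.58065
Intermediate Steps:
h(K) = 0
N(g, B) = 31/2 (N(g, B) = (1/2)*31 = 31/2)
c(L) = -3 - L
c(h(5))**2/N(-18, 54) = (-3 - 1*0)**2/(31/2) = (-3 + 0)**2*(2/31) = (-3)**2*(2/31) = 9*(2/31) = 18/31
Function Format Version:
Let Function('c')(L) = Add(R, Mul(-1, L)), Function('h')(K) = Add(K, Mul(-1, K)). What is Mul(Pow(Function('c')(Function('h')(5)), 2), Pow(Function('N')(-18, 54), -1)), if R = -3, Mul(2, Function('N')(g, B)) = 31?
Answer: Rational(18, 31) ≈ 0.58065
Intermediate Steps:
Function('h')(K) = 0
Function('N')(g, B) = Rational(31, 2) (Function('N')(g, B) = Mul(Rational(1, 2), 31) = Rational(31, 2))
Function('c')(L) = Add(-3, Mul(-1, L))
Mul(Pow(Function('c')(Function('h')(5)), 2), Pow(Function('N')(-18, 54), -1)) = Mul(Pow(Add(-3, Mul(-1, 0)), 2), Pow(Rational(31, 2), -1)) = Mul(Pow(Add(-3, 0), 2), Rational(2, 31)) = Mul(Pow(-3, 2), Rational(2, 31)) = Mul(9, Rational(2, 31)) = Rational(18, 31)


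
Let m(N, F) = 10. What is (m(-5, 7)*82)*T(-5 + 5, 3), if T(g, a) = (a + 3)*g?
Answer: 0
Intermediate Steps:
T(g, a) = g*(3 + a) (T(g, a) = (3 + a)*g = g*(3 + a))
(m(-5, 7)*82)*T(-5 + 5, 3) = (10*82)*((-5 + 5)*(3 + 3)) = 820*(0*6) = 820*0 = 0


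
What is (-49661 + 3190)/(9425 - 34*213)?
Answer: -46471/2183 ≈ -21.288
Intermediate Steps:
(-49661 + 3190)/(9425 - 34*213) = -46471/(9425 - 7242) = -46471/2183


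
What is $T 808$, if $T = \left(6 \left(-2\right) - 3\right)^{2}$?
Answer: $181800$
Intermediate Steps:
$T = 225$ ($T = \left(-12 - 3\right)^{2} = \left(-15\right)^{2} = 225$)
$T 808 = 225 \cdot 808 = 181800$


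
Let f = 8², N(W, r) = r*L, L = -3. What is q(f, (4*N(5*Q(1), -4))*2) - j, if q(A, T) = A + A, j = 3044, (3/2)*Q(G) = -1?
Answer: -2916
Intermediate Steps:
Q(G) = -⅔ (Q(G) = (⅔)*(-1) = -⅔)
N(W, r) = -3*r (N(W, r) = r*(-3) = -3*r)
f = 64
q(A, T) = 2*A
q(f, (4*N(5*Q(1), -4))*2) - j = 2*64 - 1*3044 = 128 - 3044 = -2916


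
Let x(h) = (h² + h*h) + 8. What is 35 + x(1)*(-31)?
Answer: -275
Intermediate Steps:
x(h) = 8 + 2*h² (x(h) = (h² + h²) + 8 = 2*h² + 8 = 8 + 2*h²)
35 + x(1)*(-31) = 35 + (8 + 2*1²)*(-31) = 35 + (8 + 2*1)*(-31) = 35 + (8 + 2)*(-31) = 35 + 10*(-31) = 35 - 310 = -275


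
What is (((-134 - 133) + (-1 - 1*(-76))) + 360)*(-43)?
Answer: -7224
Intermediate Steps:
(((-134 - 133) + (-1 - 1*(-76))) + 360)*(-43) = ((-267 + (-1 + 76)) + 360)*(-43) = ((-267 + 75) + 360)*(-43) = (-192 + 360)*(-43) = 168*(-43) = -7224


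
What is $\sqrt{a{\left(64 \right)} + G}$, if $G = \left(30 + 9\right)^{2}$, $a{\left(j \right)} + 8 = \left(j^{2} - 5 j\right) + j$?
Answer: $\sqrt{5353} \approx 73.164$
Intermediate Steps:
$a{\left(j \right)} = -8 + j^{2} - 4 j$ ($a{\left(j \right)} = -8 + \left(\left(j^{2} - 5 j\right) + j\right) = -8 + \left(j^{2} - 4 j\right) = -8 + j^{2} - 4 j$)
$G = 1521$ ($G = 39^{2} = 1521$)
$\sqrt{a{\left(64 \right)} + G} = \sqrt{\left(-8 + 64^{2} - 256\right) + 1521} = \sqrt{\left(-8 + 4096 - 256\right) + 1521} = \sqrt{3832 + 1521} = \sqrt{5353}$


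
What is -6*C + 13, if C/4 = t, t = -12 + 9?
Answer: 85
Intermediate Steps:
t = -3
C = -12 (C = 4*(-3) = -12)
-6*C + 13 = -6*(-12) + 13 = 72 + 13 = 85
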